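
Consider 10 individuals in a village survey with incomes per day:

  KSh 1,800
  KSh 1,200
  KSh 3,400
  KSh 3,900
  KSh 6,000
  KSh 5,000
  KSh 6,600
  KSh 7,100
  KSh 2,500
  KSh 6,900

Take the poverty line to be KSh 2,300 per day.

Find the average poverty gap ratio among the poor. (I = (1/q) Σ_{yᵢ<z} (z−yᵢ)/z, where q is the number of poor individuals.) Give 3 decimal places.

Incomes under z: KSh 1,200, KSh 1,800 (q = 2 of N = 10).
Shortfall ratios (z−y)/z: 0.4783, 0.2174; sum = 0.695652.
I averages over the q = 2 poor units only: 0.695652 / 2 = 0.348.

0.348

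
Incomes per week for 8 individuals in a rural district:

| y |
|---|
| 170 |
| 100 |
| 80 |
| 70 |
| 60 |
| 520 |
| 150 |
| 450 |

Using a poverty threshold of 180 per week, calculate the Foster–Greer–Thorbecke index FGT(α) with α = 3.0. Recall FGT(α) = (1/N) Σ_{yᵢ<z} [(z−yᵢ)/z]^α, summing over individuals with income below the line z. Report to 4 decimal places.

0.0986

Below the line: 60, 70, 80, 100, 150, 170 (q = 6 of N = 8).
Normalized shortfalls: (180−60)/180 = 0.6667; (180−70)/180 = 0.6111; (180−80)/180 = 0.5556; (180−100)/180 = 0.4444; (180−150)/180 = 0.1667; (180−170)/180 = 0.0556.
Raised to α = 3.0: 0.29630; 0.22822; 0.17147; 0.08779; 0.00463; 0.00017.
Sum = 0.788580; FGT(3.0) = 0.788580 / 8 = 0.0986.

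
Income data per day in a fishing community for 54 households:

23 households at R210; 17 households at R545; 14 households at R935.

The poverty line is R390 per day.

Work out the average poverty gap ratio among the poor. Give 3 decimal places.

Poor units: 23×R210 (q = 23 of N = 54).
Relative gaps: 0.4615 (×23); sum = 10.615385.
I averages over the q = 23 poor units only: 10.615385 / 23 = 0.462.

0.462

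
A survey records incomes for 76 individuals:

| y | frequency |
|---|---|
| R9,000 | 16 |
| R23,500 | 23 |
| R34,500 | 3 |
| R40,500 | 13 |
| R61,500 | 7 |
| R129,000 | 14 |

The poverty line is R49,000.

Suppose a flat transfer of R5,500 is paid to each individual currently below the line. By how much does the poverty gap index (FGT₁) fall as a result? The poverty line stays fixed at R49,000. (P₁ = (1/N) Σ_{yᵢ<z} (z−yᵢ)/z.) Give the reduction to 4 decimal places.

Before: below the line — 16×R9,000, 23×R23,500, 3×R34,500, 13×R40,500; poverty gap index (FGT₁) = 0.370704.
After the R5,500 transfer: below the line — 16×R14,500, 23×R29,000, 3×R40,000, 13×R46,000; poverty gap index (FGT₁) = 0.289474.
Reduction = 0.370704 − 0.289474 = 0.0812.

0.0812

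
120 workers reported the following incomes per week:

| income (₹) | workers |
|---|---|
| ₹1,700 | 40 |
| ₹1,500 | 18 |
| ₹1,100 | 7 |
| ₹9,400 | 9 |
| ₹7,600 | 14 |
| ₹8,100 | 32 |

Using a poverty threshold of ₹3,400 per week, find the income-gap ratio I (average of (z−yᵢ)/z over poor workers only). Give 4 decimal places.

0.5353

Poor units: 7×₹1,100, 18×₹1,500, 40×₹1,700 (q = 65 of N = 120).
Relative gaps: 0.6765 (×7), 0.5588 (×18), 0.5000 (×40); sum = 34.794118.
The income-gap ratio divides by q (the poor only): 34.794118 / 65 = 0.5353.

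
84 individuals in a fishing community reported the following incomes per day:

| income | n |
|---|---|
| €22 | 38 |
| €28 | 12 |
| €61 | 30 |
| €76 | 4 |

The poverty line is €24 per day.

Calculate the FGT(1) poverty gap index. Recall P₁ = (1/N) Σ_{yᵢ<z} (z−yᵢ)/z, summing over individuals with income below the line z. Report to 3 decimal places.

Poor units: 38×€22 (q = 38 of N = 84).
Relative gaps: (24−22)/24 = 0.0833 (×38).
Σ = 3.166667. Dividing by the full population N = 84 gives P₁ = 0.038.

0.038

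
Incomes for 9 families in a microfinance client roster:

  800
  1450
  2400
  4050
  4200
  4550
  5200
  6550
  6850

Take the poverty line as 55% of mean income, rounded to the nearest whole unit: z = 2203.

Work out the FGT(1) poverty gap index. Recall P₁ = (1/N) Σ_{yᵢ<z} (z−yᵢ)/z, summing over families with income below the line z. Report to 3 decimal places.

Below the line: 800, 1450 (q = 2 of N = 9).
Normalized shortfalls: (2203−800)/2203 = 0.6369; (2203−1450)/2203 = 0.3418.
Σ = 0.978665. Dividing by the full population N = 9 gives P₁ = 0.109.

0.109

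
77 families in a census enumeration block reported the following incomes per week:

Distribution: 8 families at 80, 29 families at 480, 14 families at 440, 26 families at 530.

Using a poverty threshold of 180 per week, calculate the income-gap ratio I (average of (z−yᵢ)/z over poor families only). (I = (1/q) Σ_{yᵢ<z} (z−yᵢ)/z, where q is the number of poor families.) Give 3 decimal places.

0.556

Incomes under z: 8×80 (q = 8 of N = 77).
Relative gaps: 0.5556 (×8); sum = 4.444444.
I averages over the q = 8 poor units only: 4.444444 / 8 = 0.556.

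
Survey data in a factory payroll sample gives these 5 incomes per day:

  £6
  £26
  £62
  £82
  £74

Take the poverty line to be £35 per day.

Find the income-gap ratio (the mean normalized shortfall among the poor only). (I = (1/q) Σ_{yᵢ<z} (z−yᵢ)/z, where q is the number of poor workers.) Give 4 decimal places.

Incomes under z: £6, £26 (q = 2 of N = 5).
Relative gaps: 0.8286, 0.2571; sum = 1.085714.
I averages over the q = 2 poor units only: 1.085714 / 2 = 0.5429.

0.5429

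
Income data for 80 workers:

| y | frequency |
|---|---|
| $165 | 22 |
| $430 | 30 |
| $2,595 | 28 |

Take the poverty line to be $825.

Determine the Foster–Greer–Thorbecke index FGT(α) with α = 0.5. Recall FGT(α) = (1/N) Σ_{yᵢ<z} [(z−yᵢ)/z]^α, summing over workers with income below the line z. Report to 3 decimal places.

0.505

Below the line: 22×$165, 30×$430 (q = 52 of N = 80).
Shortfall ratios: (825−165)/825 = 0.8000 (×22); (825−430)/825 = 0.4788 (×30).
Raised to α = 0.5: 0.89443 (×22); 0.69194 (×30).
Sum = 40.435748; FGT(0.5) = 40.435748 / 80 = 0.505.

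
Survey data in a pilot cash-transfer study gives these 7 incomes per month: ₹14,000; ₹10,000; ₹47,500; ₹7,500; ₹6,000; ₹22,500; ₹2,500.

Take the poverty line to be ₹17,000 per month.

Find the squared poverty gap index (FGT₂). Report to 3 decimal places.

0.237

Incomes under z: ₹2,500, ₹6,000, ₹7,500, ₹10,000, ₹14,000 (q = 5 of N = 7).
Gap ratios (z−y)/z: (17000−2500)/17000 = 0.8529; (17000−6000)/17000 = 0.6471; (17000−7500)/17000 = 0.5588; (17000−10000)/17000 = 0.4118; (17000−14000)/17000 = 0.1765.
Squared: 0.7275; 0.4187; 0.3123; 0.1696; 0.0311.
Sum = 1.659170; P₂ = 1.659170 / 7 = 0.237.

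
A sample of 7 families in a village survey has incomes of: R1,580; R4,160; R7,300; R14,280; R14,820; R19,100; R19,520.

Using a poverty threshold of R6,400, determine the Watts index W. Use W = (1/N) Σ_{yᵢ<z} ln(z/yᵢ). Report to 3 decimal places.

Poor units: R1,580, R4,160 (q = 2 of N = 7).
Log shortfalls: ln(6400/1580) = 1.3989; ln(6400/4160) = 0.4308.
W = 1.829656 / 7 = 0.261.

0.261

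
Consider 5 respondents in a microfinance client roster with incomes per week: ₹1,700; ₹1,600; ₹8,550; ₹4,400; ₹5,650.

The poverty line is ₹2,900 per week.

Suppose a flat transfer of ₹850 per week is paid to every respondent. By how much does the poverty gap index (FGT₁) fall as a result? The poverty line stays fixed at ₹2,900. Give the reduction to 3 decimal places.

Before: below the line — ₹1,600, ₹1,700; poverty gap index (FGT₁) = 0.17241.
After the ₹850 transfer: below the line — ₹2,450, ₹2,550; poverty gap index (FGT₁) = 0.05517.
Reduction = 0.17241 − 0.05517 = 0.117.

0.117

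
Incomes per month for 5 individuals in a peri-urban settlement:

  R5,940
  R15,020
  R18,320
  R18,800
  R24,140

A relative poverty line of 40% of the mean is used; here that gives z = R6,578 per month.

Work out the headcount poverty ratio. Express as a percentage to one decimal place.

1 of the 5 individuals have income below R6,578.
H = 1/5 = 20.0%.

20.0%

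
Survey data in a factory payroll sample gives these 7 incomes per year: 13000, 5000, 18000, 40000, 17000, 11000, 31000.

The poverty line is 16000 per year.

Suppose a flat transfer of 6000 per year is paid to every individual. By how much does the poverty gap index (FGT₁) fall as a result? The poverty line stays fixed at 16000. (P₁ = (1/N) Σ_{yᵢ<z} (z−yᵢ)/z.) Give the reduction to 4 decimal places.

0.1250

Before: below the line — 5000, 11000, 13000; poverty gap index (FGT₁) = 0.169643.
After the 6000 transfer: below the line — 11000; poverty gap index (FGT₁) = 0.044643.
Reduction = 0.169643 − 0.044643 = 0.1250.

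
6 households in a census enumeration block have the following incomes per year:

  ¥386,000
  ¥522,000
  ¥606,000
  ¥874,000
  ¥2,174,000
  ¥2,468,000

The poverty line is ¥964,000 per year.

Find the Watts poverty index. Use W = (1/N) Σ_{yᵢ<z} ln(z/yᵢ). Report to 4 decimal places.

Below the line: ¥386,000, ¥522,000, ¥606,000, ¥874,000 (q = 4 of N = 6).
Log shortfalls: ln(964000/386000) = 0.9153; ln(964000/522000) = 0.6134; ln(964000/606000) = 0.4642; ln(964000/874000) = 0.0980.
W = 2.090900 / 6 = 0.3485.

0.3485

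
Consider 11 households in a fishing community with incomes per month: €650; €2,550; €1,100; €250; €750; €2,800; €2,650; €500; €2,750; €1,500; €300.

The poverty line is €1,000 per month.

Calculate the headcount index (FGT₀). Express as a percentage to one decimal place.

45.5%

5 of the 11 households have income below €1,000.
H = 5/11 = 45.5%.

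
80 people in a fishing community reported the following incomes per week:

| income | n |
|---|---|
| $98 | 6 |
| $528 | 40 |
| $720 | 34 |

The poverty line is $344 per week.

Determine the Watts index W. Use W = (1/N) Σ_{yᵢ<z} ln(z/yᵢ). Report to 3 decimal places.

Poor units: 6×$98 (q = 6 of N = 80).
Log shortfalls: ln(344/98) = 1.2557 (×6).
W = 7.534045 / 80 = 0.094.

0.094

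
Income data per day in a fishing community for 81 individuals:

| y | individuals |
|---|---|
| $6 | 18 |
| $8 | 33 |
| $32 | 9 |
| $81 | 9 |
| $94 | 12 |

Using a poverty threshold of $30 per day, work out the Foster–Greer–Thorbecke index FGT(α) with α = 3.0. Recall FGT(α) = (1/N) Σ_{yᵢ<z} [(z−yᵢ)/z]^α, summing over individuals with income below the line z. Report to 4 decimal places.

Incomes under z: 18×$6, 33×$8 (q = 51 of N = 81).
Gap ratios (z−y)/z: (30−6)/30 = 0.8000 (×18); (30−8)/30 = 0.7333 (×33).
Raised to α = 3.0: 0.51200 (×18); 0.39437 (×33).
Sum = 22.230222; FGT(3.0) = 22.230222 / 81 = 0.2744.

0.2744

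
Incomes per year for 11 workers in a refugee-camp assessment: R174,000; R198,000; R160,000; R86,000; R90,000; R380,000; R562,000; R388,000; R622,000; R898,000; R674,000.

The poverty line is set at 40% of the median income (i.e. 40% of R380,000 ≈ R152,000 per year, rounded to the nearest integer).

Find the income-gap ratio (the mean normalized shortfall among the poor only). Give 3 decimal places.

0.421

Incomes under z: R86,000, R90,000 (q = 2 of N = 11).
Relative gaps: 0.4342, 0.4079; sum = 0.842105.
The income-gap ratio divides by q (the poor only): 0.842105 / 2 = 0.421.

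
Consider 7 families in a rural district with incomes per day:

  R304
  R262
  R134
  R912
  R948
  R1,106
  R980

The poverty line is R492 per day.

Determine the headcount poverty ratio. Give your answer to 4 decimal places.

0.4286

3 of the 7 families have income below R492.
H = 3/7 = 0.4286.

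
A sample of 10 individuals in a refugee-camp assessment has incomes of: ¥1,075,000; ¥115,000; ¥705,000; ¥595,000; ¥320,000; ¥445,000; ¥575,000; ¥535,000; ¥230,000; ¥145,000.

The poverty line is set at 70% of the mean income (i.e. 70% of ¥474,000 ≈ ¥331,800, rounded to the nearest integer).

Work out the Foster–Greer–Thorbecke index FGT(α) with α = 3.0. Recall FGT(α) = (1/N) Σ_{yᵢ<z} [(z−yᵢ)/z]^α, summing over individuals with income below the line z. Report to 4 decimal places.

0.0486

Below the line: ¥115,000, ¥145,000, ¥230,000, ¥320,000 (q = 4 of N = 10).
Relative gaps: (331800−115000)/331800 = 0.6534; (331800−145000)/331800 = 0.5630; (331800−230000)/331800 = 0.3068; (331800−320000)/331800 = 0.0356.
Raised to α = 3.0: 0.27896; 0.17844; 0.02888; 0.00004.
Sum = 0.486334; FGT(3.0) = 0.486334 / 10 = 0.0486.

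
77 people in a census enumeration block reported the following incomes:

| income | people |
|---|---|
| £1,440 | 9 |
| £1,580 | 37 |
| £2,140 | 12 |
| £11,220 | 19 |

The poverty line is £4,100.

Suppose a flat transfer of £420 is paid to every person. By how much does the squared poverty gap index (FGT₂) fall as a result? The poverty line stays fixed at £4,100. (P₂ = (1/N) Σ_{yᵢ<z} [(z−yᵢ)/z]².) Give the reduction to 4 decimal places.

0.0834

Before: below the line — 9×£1,440, 37×£1,580, 12×£2,140; squared poverty gap index (FGT₂) = 0.266341.
After the £420 transfer: below the line — 9×£1,860, 37×£2,000, 12×£2,560; squared poverty gap index (FGT₂) = 0.182937.
Reduction = 0.266341 − 0.182937 = 0.0834.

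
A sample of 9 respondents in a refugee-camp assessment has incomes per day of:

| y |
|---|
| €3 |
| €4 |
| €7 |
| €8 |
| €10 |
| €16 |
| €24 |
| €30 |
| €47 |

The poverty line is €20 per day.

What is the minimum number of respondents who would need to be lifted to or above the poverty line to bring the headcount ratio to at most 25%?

4

Currently q = 6 of N = 9 are below the line (H = 0.667).
A headcount ratio of at most 25% allows at most ⌊0.25 × 9⌋ = 2 poor respondents.
So at least 6 − 2 = 4 must be lifted.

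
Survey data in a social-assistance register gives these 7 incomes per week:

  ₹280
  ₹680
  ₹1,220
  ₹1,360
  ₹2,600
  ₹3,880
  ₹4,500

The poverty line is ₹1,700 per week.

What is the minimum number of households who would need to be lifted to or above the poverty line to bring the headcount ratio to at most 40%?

2

4 of the 7 households are poor, so H = 4/7 = 0.571.
A headcount ratio of at most 40% allows at most ⌊0.40 × 7⌋ = 2 poor households.
So at least 4 − 2 = 2 must be lifted.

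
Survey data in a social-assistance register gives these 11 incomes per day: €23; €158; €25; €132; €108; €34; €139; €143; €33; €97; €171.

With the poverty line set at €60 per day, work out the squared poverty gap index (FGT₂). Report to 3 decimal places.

Incomes under z: €23, €25, €33, €34 (q = 4 of N = 11).
Relative gaps: (60−23)/60 = 0.6167; (60−25)/60 = 0.5833; (60−33)/60 = 0.4500; (60−34)/60 = 0.4333.
Squared: 0.3803; 0.3403; 0.2025; 0.1878.
Sum = 1.110833; P₂ = 1.110833 / 11 = 0.101.

0.101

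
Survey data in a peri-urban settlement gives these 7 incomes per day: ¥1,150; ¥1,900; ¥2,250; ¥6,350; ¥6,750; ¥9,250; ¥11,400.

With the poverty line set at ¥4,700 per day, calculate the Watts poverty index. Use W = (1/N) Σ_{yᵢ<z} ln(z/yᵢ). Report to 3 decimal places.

Incomes under z: ¥1,150, ¥1,900, ¥2,250 (q = 3 of N = 7).
Log gaps: ln(4700/1150) = 1.4078; ln(4700/1900) = 0.9057; ln(4700/2250) = 0.7366.
W = 3.050141 / 7 = 0.436.

0.436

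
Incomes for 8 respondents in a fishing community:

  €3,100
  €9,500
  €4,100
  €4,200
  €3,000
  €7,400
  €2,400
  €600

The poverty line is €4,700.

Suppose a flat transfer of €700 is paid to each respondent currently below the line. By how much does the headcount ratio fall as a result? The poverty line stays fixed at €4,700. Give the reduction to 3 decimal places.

0.250

Before: below the line — €600, €2,400, €3,000, €3,100, €4,100, €4,200; headcount ratio = 0.75000.
After the €700 transfer: below the line — €1,300, €3,100, €3,700, €3,800; headcount ratio = 0.50000.
Reduction = 0.75000 − 0.50000 = 0.250.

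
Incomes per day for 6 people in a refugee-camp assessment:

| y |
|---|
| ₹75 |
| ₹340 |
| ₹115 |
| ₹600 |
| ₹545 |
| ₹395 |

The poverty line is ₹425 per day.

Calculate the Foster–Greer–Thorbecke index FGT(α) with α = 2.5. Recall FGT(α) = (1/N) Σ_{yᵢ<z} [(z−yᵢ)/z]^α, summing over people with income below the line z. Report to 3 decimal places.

0.182

Poor units: ₹75, ₹115, ₹340, ₹395 (q = 4 of N = 6).
Relative gaps: (425−75)/425 = 0.8235; (425−115)/425 = 0.7294; (425−340)/425 = 0.2000; (425−395)/425 = 0.0706.
Raised to α = 2.5: 0.61546; 0.45439; 0.01789; 0.00132.
Sum = 1.089063; FGT(2.5) = 1.089063 / 6 = 0.182.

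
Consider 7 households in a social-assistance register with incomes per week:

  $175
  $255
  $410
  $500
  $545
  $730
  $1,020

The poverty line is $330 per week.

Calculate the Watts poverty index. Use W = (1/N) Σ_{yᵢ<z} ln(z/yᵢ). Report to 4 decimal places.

Below the line: $175, $255 (q = 2 of N = 7).
Log shortfalls: ln(330/175) = 0.6343; ln(330/255) = 0.2578.
W = 0.892136 / 7 = 0.1274.

0.1274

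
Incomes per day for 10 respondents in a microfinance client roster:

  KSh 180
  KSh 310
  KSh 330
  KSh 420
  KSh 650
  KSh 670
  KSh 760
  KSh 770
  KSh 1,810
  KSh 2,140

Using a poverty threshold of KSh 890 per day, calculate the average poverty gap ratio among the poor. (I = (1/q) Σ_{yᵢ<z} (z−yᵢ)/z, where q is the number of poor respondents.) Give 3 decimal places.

0.426

Incomes under z: KSh 180, KSh 310, KSh 330, KSh 420, KSh 650, KSh 670, KSh 760, KSh 770 (q = 8 of N = 10).
Shortfall ratios (z−y)/z: 0.7978, 0.6517, 0.6292, 0.5281, 0.2697, 0.2472, 0.1461, 0.1348; sum = 3.404494.
I averages over the q = 8 poor units only: 3.404494 / 8 = 0.426.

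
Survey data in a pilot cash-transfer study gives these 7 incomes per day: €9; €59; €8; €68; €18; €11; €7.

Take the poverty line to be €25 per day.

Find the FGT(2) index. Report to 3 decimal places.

Incomes under z: €7, €8, €9, €11, €18 (q = 5 of N = 7).
Normalized shortfalls: (25−7)/25 = 0.7200; (25−8)/25 = 0.6800; (25−9)/25 = 0.6400; (25−11)/25 = 0.5600; (25−18)/25 = 0.2800.
Squared: 0.5184; 0.4624; 0.4096; 0.3136; 0.0784.
Sum = 1.782400; P₂ = 1.782400 / 7 = 0.255.

0.255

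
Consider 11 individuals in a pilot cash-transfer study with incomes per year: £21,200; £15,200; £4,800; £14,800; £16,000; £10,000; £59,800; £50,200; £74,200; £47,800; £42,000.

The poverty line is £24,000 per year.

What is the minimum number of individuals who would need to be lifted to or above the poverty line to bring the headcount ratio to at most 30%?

3

Currently q = 6 of N = 11 are below the line (H = 0.545).
A headcount ratio of at most 30% allows at most ⌊0.30 × 11⌋ = 3 poor individuals.
So at least 6 − 3 = 3 must be lifted.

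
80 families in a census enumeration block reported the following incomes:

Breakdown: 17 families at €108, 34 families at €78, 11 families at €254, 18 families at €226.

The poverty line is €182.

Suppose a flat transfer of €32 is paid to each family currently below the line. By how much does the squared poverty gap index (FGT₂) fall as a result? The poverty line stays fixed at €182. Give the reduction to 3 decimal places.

Before: below the line — 34×€78, 17×€108; squared poverty gap index (FGT₂) = 0.17391.
After the €32 transfer: below the line — 34×€110, 17×€140; squared poverty gap index (FGT₂) = 0.07783.
Reduction = 0.17391 − 0.07783 = 0.096.

0.096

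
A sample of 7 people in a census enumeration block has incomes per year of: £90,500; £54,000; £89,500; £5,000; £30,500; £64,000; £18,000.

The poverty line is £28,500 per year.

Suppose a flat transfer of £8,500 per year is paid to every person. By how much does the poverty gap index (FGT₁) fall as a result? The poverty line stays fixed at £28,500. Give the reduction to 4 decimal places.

0.0852

Before: below the line — £5,000, £18,000; poverty gap index (FGT₁) = 0.170426.
After the £8,500 transfer: below the line — £13,500, £26,500; poverty gap index (FGT₁) = 0.085213.
Reduction = 0.170426 − 0.085213 = 0.0852.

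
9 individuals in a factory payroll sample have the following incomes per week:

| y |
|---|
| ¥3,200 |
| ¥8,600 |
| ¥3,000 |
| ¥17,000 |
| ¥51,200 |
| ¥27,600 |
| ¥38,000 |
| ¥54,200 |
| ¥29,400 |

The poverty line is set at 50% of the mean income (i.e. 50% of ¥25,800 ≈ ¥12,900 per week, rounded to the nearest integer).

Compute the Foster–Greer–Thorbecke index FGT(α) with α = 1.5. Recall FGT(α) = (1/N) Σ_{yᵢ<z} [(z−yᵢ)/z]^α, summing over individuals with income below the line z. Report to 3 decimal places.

0.169

Below the line: ¥3,000, ¥3,200, ¥8,600 (q = 3 of N = 9).
Normalized shortfalls: (12900−3000)/12900 = 0.7674; (12900−3200)/12900 = 0.7519; (12900−8600)/12900 = 0.3333.
Raised to α = 1.5: 0.67231; 0.65204; 0.19245.
Sum = 1.516796; FGT(1.5) = 1.516796 / 9 = 0.169.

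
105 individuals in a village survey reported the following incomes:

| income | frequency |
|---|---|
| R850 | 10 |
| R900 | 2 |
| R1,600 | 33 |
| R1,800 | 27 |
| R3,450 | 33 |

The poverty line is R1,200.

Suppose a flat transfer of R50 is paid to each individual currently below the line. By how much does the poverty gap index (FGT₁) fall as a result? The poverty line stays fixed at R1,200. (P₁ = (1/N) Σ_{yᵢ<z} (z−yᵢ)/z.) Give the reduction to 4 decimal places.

Before: below the line — 10×R850, 2×R900; poverty gap index (FGT₁) = 0.032540.
After the R50 transfer: below the line — 10×R900, 2×R950; poverty gap index (FGT₁) = 0.027778.
Reduction = 0.032540 − 0.027778 = 0.0048.

0.0048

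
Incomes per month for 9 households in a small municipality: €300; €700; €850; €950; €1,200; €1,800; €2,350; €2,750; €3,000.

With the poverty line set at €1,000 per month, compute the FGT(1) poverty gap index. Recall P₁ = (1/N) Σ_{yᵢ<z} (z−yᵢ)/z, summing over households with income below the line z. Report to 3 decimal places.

Below z: €300, €700, €850, €950 (q = 4 of N = 9).
Relative gaps: (1000−300)/1000 = 0.7000; (1000−700)/1000 = 0.3000; (1000−850)/1000 = 0.1500; (1000−950)/1000 = 0.0500.
Σ = 1.200000. Dividing by the full population N = 9 gives P₁ = 0.133.

0.133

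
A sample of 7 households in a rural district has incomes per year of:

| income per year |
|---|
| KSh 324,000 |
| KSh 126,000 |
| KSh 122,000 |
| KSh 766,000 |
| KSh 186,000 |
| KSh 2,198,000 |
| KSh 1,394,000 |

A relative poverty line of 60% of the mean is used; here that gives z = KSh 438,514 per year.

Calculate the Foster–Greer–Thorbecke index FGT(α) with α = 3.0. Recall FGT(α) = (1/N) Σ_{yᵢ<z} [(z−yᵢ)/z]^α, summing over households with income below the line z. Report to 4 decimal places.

0.1352

Poor units: KSh 122,000, KSh 126,000, KSh 186,000, KSh 324,000 (q = 4 of N = 7).
Normalized shortfalls: (438514−122000)/438514 = 0.7218; (438514−126000)/438514 = 0.7127; (438514−186000)/438514 = 0.5758; (438514−324000)/438514 = 0.2611.
Raised to α = 3.0: 0.37604; 0.36196; 0.19094; 0.01781.
Sum = 0.946745; FGT(3.0) = 0.946745 / 7 = 0.1352.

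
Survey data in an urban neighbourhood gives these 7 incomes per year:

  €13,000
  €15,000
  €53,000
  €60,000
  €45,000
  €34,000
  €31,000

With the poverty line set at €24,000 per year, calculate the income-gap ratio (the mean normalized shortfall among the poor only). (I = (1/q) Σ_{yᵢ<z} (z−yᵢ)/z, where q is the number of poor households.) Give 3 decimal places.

Incomes under z: €13,000, €15,000 (q = 2 of N = 7).
Shortfall ratios (z−y)/z: 0.4583, 0.3750; sum = 0.833333.
The income-gap ratio divides by q (the poor only): 0.833333 / 2 = 0.417.

0.417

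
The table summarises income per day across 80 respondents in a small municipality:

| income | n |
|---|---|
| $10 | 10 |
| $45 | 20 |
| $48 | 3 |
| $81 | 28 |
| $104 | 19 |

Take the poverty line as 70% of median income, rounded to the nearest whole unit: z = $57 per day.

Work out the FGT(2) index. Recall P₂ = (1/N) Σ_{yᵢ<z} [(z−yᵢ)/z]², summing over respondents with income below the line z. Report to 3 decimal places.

0.097

Poor units: 10×$10, 20×$45, 3×$48 (q = 33 of N = 80).
Relative gaps: (57−10)/57 = 0.8246 (×10); (57−45)/57 = 0.2105 (×20); (57−48)/57 = 0.1579 (×3).
Squared: 0.6799 (×10); 0.0443 (×20); 0.0249 (×3).
Sum = 7.760234; P₂ = 7.760234 / 80 = 0.097.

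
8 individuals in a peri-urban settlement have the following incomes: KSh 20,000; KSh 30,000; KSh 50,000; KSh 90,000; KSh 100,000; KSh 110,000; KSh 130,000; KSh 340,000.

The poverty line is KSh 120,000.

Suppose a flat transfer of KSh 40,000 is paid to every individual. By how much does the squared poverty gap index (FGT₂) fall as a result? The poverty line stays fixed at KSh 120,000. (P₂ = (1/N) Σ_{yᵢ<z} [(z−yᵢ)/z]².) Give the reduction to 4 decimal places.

0.1510

Before: below the line — KSh 20,000, KSh 30,000, KSh 50,000, KSh 90,000, KSh 100,000, KSh 110,000; squared poverty gap index (FGT₂) = 0.211806.
After the KSh 40,000 transfer: below the line — KSh 60,000, KSh 70,000, KSh 90,000; squared poverty gap index (FGT₂) = 0.060764.
Reduction = 0.211806 − 0.060764 = 0.1510.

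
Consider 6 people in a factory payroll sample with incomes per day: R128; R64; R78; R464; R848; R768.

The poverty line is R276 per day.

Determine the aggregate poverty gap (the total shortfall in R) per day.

Poor units: R64, R78, R128 (q = 3 of N = 6).
Individual gaps: 276−64 = 212; 276−78 = 198; 276−128 = 148.
Aggregate gap = R558.

R558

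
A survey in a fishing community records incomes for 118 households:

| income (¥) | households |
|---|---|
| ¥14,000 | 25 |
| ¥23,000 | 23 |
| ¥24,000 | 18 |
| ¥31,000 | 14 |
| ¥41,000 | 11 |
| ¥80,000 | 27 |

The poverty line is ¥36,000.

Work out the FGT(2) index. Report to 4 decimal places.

Incomes under z: 25×¥14,000, 23×¥23,000, 18×¥24,000, 14×¥31,000 (q = 80 of N = 118).
Gap ratios (z−y)/z: (36000−14000)/36000 = 0.6111 (×25); (36000−23000)/36000 = 0.3611 (×23); (36000−24000)/36000 = 0.3333 (×18); (36000−31000)/36000 = 0.1389 (×14).
Squared: 0.3735 (×25); 0.1304 (×23); 0.1111 (×18); 0.0193 (×14).
Sum = 14.605710; P₂ = 14.605710 / 118 = 0.1238.

0.1238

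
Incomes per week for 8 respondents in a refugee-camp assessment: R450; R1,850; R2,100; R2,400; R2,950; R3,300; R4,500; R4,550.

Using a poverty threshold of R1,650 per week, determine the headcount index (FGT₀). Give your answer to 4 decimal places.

0.1250

1 of the 8 respondents have income below R1,650.
H = 1/8 = 0.1250.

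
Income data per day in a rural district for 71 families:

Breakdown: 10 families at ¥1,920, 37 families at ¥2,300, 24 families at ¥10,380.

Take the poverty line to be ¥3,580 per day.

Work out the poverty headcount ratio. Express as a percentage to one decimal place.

66.2%

47 of the 71 families have income below ¥3,580.
H = 47/71 = 66.2%.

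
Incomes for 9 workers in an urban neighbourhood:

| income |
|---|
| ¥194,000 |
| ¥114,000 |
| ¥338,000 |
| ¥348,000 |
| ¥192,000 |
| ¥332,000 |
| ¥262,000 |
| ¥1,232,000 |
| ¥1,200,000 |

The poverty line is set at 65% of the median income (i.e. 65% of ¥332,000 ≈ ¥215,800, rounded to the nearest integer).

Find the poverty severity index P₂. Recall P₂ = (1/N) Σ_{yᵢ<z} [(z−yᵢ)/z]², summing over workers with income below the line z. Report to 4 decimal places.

Incomes under z: ¥114,000, ¥192,000, ¥194,000 (q = 3 of N = 9).
Relative gaps: (215800−114000)/215800 = 0.4717; (215800−192000)/215800 = 0.1103; (215800−194000)/215800 = 0.1010.
Squared: 0.2225; 0.0122; 0.0102.
Sum = 0.244900; P₂ = 0.244900 / 9 = 0.0272.

0.0272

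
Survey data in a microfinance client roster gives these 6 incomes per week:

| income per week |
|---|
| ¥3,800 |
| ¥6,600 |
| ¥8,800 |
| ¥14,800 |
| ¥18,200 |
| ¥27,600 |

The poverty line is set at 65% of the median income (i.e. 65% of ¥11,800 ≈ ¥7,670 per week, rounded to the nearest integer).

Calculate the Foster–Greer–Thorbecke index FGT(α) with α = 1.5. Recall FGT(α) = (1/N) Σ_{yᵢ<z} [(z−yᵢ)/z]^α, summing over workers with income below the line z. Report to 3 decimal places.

Below the line: ¥3,800, ¥6,600 (q = 2 of N = 6).
Gap ratios (z−y)/z: (7670−3800)/7670 = 0.5046; (7670−6600)/7670 = 0.1395.
Raised to α = 1.5: 0.35840; 0.05211.
Sum = 0.410510; FGT(1.5) = 0.410510 / 6 = 0.068.

0.068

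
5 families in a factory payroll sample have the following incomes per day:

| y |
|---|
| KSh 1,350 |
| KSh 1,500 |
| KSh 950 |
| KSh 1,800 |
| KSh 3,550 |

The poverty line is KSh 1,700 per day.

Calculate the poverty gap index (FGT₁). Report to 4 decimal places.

0.1529

Below z: KSh 950, KSh 1,350, KSh 1,500 (q = 3 of N = 5).
Relative gaps: (1700−950)/1700 = 0.4412; (1700−1350)/1700 = 0.2059; (1700−1500)/1700 = 0.1176.
Σ = 0.764706. Dividing by the full population N = 5 gives P₁ = 0.1529.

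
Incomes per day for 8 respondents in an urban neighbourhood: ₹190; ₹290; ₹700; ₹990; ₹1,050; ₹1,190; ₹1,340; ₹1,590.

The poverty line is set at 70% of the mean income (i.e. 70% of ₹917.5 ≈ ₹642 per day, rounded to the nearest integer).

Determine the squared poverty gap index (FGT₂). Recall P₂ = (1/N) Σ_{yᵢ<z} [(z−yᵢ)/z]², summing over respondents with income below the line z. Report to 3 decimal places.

0.100

Below the line: ₹190, ₹290 (q = 2 of N = 8).
Normalized shortfalls: (642−190)/642 = 0.7040; (642−290)/642 = 0.5483.
Squared: 0.4957; 0.3006.
Sum = 0.796304; P₂ = 0.796304 / 8 = 0.100.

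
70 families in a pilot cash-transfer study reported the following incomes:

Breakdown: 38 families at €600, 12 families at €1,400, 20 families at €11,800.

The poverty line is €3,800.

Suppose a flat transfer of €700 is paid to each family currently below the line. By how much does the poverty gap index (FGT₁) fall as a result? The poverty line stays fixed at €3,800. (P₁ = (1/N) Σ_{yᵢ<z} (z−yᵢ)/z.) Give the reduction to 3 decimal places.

0.132

Before: below the line — 38×€600, 12×€1,400; poverty gap index (FGT₁) = 0.56541.
After the €700 transfer: below the line — 38×€1,300, 12×€2,100; poverty gap index (FGT₁) = 0.43383.
Reduction = 0.56541 − 0.43383 = 0.132.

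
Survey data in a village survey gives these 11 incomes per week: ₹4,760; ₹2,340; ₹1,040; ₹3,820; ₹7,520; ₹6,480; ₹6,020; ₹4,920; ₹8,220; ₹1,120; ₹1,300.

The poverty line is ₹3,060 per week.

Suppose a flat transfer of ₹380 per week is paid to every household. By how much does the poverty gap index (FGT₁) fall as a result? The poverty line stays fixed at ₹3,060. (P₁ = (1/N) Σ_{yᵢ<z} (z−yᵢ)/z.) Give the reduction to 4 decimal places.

0.0452

Before: below the line — ₹1,040, ₹1,120, ₹1,300, ₹2,340; poverty gap index (FGT₁) = 0.191325.
After the ₹380 transfer: below the line — ₹1,420, ₹1,500, ₹1,680, ₹2,720; poverty gap index (FGT₁) = 0.146168.
Reduction = 0.191325 − 0.146168 = 0.0452.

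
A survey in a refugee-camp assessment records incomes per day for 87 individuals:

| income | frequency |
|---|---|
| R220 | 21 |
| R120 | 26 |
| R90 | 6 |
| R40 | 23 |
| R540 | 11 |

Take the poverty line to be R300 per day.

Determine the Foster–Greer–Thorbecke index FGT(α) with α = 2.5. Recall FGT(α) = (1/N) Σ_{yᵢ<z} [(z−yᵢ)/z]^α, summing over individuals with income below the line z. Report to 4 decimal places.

0.3053

Incomes under z: 23×R40, 6×R90, 26×R120, 21×R220 (q = 76 of N = 87).
Shortfall ratios: (300−40)/300 = 0.8667 (×23); (300−90)/300 = 0.7000 (×6); (300−120)/300 = 0.6000 (×26); (300−220)/300 = 0.2667 (×21).
Raised to α = 2.5: 0.69925 (×23); 0.40996 (×6); 0.27885 (×26); 0.03672 (×21).
Sum = 26.563826; FGT(2.5) = 26.563826 / 87 = 0.3053.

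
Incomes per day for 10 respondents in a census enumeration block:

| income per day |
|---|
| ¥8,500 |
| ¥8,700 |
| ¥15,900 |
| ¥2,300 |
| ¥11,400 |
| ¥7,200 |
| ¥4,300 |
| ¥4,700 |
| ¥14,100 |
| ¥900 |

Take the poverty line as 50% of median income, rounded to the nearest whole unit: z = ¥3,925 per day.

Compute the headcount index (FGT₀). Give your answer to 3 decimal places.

2 of the 10 respondents have income below ¥3,925.
H = 2/10 = 0.200.

0.200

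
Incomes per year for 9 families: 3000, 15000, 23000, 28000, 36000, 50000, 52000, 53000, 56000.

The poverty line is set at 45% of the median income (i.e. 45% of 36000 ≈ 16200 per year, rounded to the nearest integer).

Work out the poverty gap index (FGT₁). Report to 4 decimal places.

Below the line: 3000, 15000 (q = 2 of N = 9).
Relative gaps: (16200−3000)/16200 = 0.8148; (16200−15000)/16200 = 0.0741.
Σ = 0.888889. Dividing by the full population N = 9 gives P₁ = 0.0988.

0.0988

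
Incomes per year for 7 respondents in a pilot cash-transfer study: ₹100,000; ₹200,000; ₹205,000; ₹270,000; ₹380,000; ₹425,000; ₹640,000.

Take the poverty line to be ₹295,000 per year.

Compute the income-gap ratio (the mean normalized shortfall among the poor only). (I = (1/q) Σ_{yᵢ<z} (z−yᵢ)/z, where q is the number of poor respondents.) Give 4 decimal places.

Below z: ₹100,000, ₹200,000, ₹205,000, ₹270,000 (q = 4 of N = 7).
Shortfall ratios (z−y)/z: 0.6610, 0.3220, 0.3051, 0.0847; sum = 1.372881.
I averages over the q = 4 poor units only: 1.372881 / 4 = 0.3432.

0.3432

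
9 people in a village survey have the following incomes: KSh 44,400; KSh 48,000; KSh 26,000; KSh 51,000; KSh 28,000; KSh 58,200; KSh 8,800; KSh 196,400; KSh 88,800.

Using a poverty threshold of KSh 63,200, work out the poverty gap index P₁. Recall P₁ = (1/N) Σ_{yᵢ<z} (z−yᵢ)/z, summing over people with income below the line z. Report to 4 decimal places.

0.3129

Below the line: KSh 8,800, KSh 26,000, KSh 28,000, KSh 44,400, KSh 48,000, KSh 51,000, KSh 58,200 (q = 7 of N = 9).
Gap ratios (z−y)/z: (63200−8800)/63200 = 0.8608; (63200−26000)/63200 = 0.5886; (63200−28000)/63200 = 0.5570; (63200−44400)/63200 = 0.2975; (63200−48000)/63200 = 0.2405; (63200−51000)/63200 = 0.1930; (63200−58200)/63200 = 0.0791.
Σ = 2.816456. Dividing by the full population N = 9 gives P₁ = 0.3129.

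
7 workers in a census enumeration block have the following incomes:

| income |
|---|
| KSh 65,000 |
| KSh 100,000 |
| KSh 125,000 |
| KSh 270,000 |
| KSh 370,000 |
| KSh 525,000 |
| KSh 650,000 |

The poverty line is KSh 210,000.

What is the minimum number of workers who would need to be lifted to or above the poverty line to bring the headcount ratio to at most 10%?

3

Currently q = 3 of N = 7 are below the line (H = 0.429).
A headcount ratio of at most 10% allows at most ⌊0.10 × 7⌋ = 0 poor workers.
So at least 3 − 0 = 3 must be lifted.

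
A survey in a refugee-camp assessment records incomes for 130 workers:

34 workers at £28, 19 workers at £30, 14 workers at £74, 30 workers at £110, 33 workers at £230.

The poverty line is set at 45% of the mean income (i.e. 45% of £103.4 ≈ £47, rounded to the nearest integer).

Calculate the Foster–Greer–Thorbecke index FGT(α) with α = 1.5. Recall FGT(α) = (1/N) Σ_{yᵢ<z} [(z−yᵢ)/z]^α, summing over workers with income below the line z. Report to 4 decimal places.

0.0990

Poor units: 34×£28, 19×£30 (q = 53 of N = 130).
Normalized shortfalls: (47−28)/47 = 0.4043 (×34); (47−30)/47 = 0.3617 (×19).
Raised to α = 1.5: 0.25703 (×34); 0.21753 (×19).
Sum = 12.872157; FGT(1.5) = 12.872157 / 130 = 0.0990.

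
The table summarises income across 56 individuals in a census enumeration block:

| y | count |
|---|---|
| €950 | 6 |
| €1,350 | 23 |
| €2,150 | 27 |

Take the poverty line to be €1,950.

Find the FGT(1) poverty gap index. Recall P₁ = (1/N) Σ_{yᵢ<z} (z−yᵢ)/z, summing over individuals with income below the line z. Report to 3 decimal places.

0.181

Below z: 6×€950, 23×€1,350 (q = 29 of N = 56).
Gap ratios (z−y)/z: (1950−950)/1950 = 0.5128 (×6); (1950−1350)/1950 = 0.3077 (×23).
Σ = 10.153846. Dividing by the full population N = 56 gives P₁ = 0.181.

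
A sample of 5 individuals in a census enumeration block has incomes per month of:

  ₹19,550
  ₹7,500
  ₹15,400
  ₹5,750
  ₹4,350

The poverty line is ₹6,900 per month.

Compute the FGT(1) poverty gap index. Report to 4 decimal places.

Below z: ₹4,350, ₹5,750 (q = 2 of N = 5).
Normalized shortfalls: (6900−4350)/6900 = 0.3696; (6900−5750)/6900 = 0.1667.
Sum of shortfalls = 0.536232; P₁ averages over all N: 0.536232 / 5 = 0.1072.

0.1072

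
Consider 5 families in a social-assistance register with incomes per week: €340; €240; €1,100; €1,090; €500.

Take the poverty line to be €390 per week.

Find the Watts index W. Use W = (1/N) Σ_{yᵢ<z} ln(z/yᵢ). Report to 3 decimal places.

Below z: €240, €340 (q = 2 of N = 5).
Log shortfalls: ln(390/240) = 0.4855; ln(390/340) = 0.1372.
W = 0.622709 / 5 = 0.125.

0.125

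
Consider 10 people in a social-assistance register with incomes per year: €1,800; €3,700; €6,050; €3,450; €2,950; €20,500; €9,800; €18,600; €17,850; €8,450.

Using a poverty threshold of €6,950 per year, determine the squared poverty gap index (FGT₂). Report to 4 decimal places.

0.1369

Poor units: €1,800, €2,950, €3,450, €3,700, €6,050 (q = 5 of N = 10).
Gap ratios (z−y)/z: (6950−1800)/6950 = 0.7410; (6950−2950)/6950 = 0.5755; (6950−3450)/6950 = 0.5036; (6950−3700)/6950 = 0.4676; (6950−6050)/6950 = 0.1295.
Squared: 0.5491; 0.3312; 0.2536; 0.2187; 0.0168.
Sum = 1.369391; P₂ = 1.369391 / 10 = 0.1369.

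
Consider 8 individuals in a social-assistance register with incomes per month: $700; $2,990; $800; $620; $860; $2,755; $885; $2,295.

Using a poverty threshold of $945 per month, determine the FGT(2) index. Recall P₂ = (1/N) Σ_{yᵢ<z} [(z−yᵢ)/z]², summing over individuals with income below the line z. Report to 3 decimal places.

0.028

Incomes under z: $620, $700, $800, $860, $885 (q = 5 of N = 8).
Gap ratios (z−y)/z: (945−620)/945 = 0.3439; (945−700)/945 = 0.2593; (945−800)/945 = 0.1534; (945−860)/945 = 0.0899; (945−885)/945 = 0.0635.
Squared: 0.1183; 0.0672; 0.0235; 0.0081; 0.0040.
Sum = 0.221158; P₂ = 0.221158 / 8 = 0.028.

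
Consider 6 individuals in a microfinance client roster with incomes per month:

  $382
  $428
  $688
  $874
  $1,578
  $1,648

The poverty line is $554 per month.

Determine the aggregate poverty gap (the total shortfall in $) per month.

Below the line: $382, $428 (q = 2 of N = 6).
Individual gaps: 554−382 = 172; 554−428 = 126.
Aggregate gap = $298.

$298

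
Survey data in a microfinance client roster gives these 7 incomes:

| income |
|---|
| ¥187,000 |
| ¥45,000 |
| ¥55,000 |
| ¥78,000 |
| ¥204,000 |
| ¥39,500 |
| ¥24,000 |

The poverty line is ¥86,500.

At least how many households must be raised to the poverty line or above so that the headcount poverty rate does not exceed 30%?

Currently q = 5 of N = 7 are below the line (H = 0.714).
A headcount ratio of at most 30% allows at most ⌊0.30 × 7⌋ = 2 poor households.
So at least 5 − 2 = 3 must be lifted.

3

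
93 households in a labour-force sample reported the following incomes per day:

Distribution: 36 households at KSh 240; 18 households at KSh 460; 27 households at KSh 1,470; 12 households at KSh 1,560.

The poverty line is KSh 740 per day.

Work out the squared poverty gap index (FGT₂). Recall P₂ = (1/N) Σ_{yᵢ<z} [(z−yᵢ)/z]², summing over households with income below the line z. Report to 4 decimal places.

Poor units: 36×KSh 240, 18×KSh 460 (q = 54 of N = 93).
Relative gaps: (740−240)/740 = 0.6757 (×36); (740−460)/740 = 0.3784 (×18).
Squared: 0.4565 (×36); 0.1432 (×18).
Sum = 19.012418; P₂ = 19.012418 / 93 = 0.2044.

0.2044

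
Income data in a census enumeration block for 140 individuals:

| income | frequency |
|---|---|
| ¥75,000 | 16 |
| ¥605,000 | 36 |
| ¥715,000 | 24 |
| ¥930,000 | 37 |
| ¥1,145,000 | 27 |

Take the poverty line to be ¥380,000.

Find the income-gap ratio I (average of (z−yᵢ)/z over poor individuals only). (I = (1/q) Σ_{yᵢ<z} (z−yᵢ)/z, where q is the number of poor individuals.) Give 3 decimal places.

Incomes under z: 16×¥75,000 (q = 16 of N = 140).
Relative gaps: 0.8026 (×16); sum = 12.842105.
I averages over the q = 16 poor units only: 12.842105 / 16 = 0.803.

0.803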